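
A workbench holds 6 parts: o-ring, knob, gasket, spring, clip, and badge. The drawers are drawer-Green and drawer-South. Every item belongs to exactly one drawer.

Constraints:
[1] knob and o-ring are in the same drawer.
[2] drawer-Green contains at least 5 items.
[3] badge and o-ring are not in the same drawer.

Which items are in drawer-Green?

drawer-Green = {clip, gasket, knob, o-ring, spring}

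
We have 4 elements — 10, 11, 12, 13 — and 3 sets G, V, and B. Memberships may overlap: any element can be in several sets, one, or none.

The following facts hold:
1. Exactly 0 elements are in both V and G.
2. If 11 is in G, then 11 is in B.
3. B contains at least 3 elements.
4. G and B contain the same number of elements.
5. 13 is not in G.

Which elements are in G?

G = {10, 11, 12}

From (5): 13 ∉ G.
Suppose 10 ∉ G: no assignment then satisfies all the clues, so 10 ∈ G.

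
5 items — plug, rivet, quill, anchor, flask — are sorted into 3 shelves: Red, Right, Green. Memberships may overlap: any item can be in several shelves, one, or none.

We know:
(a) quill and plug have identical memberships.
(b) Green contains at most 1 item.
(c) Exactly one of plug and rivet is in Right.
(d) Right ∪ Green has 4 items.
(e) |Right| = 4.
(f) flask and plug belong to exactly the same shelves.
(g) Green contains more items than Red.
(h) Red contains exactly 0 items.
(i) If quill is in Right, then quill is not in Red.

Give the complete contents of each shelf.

Red = {}; Right = {anchor, flask, plug, quill}; Green = {anchor}

(h): Red already has 0, so the rest are out.
Suppose plug ∉ Right: no assignment then satisfies all the clues, so plug ∈ Right.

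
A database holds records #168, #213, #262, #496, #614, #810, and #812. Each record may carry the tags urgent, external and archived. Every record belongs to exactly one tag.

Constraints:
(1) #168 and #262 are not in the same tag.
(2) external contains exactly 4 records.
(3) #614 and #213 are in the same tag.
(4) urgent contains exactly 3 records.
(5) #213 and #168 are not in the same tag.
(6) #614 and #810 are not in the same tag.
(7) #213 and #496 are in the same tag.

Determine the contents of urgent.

urgent = {#168, #810, #812}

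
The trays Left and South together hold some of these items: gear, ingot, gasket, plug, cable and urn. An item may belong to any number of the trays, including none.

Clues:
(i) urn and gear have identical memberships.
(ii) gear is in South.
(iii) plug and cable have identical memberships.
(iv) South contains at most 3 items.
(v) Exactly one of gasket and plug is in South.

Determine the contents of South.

South = {gasket, gear, urn}

From (ii): gear ∈ South.
(i): urn matches gear: urn ∈ South.
Suppose ingot ∈ South: no assignment then satisfies all the clues, so ingot ∉ South.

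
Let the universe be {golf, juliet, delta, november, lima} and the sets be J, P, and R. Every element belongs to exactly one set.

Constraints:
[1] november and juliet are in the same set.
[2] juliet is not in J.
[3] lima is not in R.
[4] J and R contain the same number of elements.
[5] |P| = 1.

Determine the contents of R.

R = {juliet, november}

From (2): juliet ∉ J.
From (3): lima ∉ R.
(1): november matches juliet: november ∉ J.
Suppose golf ∈ R: no assignment then satisfies all the clues, so golf ∉ R.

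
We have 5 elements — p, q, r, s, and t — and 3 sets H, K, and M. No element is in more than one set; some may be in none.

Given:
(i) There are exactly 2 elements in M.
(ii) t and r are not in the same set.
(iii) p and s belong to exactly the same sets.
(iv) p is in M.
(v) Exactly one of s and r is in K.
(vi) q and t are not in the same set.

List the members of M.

From (iv): p ∈ M.
(iii): s matches p: s ∉ H.
(iii): s matches p: s ∉ K.
(iii): s matches p: s ∈ M.
(v) (exactly one): r ∈ K.
(i): M already has 2, so the rest are out.
(ii): t ∉ K.

M = {p, s}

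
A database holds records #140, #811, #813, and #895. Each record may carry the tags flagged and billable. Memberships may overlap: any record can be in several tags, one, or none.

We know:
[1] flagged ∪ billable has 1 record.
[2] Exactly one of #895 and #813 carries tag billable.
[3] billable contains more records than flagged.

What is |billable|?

1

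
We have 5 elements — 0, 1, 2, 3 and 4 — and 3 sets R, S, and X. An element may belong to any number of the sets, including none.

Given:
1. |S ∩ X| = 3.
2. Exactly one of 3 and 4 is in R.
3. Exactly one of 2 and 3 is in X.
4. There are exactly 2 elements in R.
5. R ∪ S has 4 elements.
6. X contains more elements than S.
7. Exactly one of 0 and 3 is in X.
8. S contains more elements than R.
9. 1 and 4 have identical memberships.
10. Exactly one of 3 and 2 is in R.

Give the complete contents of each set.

R = {0, 3}; S = {0, 1, 4}; X = {0, 1, 2, 4}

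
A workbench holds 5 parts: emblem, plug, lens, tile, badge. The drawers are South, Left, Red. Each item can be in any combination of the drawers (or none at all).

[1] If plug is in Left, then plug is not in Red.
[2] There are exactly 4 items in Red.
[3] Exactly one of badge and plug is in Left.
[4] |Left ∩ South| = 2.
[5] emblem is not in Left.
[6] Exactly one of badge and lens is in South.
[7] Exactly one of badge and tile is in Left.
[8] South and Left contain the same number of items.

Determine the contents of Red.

Red = {badge, emblem, lens, tile}

From (5): emblem ∉ Left.
Suppose emblem ∉ Red: no assignment then satisfies all the clues, so emblem ∈ Red.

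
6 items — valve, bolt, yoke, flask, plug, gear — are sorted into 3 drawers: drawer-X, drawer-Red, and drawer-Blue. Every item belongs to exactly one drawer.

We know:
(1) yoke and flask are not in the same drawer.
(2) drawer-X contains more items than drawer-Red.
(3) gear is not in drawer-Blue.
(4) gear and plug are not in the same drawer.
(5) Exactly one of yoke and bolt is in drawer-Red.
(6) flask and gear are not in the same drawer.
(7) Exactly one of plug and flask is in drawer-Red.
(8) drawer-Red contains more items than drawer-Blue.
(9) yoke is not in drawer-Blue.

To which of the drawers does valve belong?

From (3): gear ∉ drawer-Blue.
From (9): yoke ∉ drawer-Blue.
Suppose valve ∉ drawer-X: no assignment then satisfies all the clues, so valve ∈ drawer-X.

valve: drawer-X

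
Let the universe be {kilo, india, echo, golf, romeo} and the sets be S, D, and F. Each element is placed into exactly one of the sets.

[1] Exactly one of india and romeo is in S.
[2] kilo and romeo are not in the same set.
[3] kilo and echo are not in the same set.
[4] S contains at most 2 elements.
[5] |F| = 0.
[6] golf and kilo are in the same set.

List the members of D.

D = {golf, india, kilo}

(5): F already has 0, so the rest are out.
Suppose kilo ∉ D: no assignment then satisfies all the clues, so kilo ∈ D.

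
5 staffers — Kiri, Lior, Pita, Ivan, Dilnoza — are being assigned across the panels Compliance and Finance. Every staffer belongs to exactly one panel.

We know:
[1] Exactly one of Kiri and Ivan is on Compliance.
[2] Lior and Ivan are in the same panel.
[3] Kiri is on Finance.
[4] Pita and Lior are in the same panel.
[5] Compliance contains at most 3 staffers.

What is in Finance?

Finance = {Dilnoza, Kiri}

From (3): Kiri ∈ Finance.
(1) (exactly one): Ivan ∈ Compliance.
(2): Lior matches Ivan: Lior ∈ Compliance.
(4): Pita matches Lior: Pita ∈ Compliance.
(5): Compliance already has 3, so the rest are out.
Only one panel left: Dilnoza ∈ Finance.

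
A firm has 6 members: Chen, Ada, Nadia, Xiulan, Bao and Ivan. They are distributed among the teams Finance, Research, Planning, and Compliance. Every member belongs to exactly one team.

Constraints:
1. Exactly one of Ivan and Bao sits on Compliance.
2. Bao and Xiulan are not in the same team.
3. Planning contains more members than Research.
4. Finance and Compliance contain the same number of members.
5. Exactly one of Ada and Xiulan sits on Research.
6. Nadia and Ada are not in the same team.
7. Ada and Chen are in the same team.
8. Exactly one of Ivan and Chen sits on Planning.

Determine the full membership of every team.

Finance = {Nadia}; Research = {Xiulan}; Planning = {Ada, Bao, Chen}; Compliance = {Ivan}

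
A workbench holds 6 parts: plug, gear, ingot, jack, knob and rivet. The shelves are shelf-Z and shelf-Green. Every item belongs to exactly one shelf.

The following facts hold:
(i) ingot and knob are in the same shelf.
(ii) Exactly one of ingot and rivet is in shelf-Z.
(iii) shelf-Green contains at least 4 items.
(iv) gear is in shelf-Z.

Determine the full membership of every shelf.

shelf-Z = {gear, rivet}; shelf-Green = {ingot, jack, knob, plug}

From (iv): gear ∈ shelf-Z.
Suppose plug ∈ shelf-Z: no assignment then satisfies all the clues, so plug ∉ shelf-Z.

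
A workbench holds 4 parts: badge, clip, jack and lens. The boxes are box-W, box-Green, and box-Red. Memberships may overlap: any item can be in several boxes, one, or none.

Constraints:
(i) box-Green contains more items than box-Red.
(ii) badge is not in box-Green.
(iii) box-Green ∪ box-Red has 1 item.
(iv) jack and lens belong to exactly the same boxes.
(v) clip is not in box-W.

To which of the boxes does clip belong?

clip: box-Green

From (ii): badge ∉ box-Green.
From (v): clip ∉ box-W.
Suppose clip ∉ box-Green: no assignment then satisfies all the clues, so clip ∈ box-Green.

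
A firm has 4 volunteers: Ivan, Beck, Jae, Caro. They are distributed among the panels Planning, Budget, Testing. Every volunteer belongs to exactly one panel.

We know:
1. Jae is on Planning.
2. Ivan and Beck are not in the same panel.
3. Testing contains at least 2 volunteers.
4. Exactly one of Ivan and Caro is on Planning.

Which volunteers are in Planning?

Planning = {Ivan, Jae}

From (1): Jae ∈ Planning.
Suppose Ivan ∉ Planning: no assignment then satisfies all the clues, so Ivan ∈ Planning.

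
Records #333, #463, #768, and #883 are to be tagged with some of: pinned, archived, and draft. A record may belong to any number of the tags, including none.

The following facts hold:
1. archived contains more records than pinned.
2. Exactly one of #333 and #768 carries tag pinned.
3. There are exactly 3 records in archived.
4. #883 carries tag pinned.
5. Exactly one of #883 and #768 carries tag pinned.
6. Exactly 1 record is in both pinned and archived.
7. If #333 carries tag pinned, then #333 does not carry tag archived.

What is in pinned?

pinned = {#333, #883}

From (4): #883 ∈ pinned.
(5) (exactly one): #768 ∉ pinned.
(2) (exactly one): #333 ∈ pinned.
(7): #333 ∉ archived.
(3): only 3 candidates remain for archived, so all are in.
Suppose #463 ∈ pinned: no assignment then satisfies all the clues, so #463 ∉ pinned.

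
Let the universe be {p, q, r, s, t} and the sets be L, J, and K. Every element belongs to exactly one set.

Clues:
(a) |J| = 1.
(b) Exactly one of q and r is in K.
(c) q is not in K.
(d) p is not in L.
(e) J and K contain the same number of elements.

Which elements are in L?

L = {q, s, t}

From (c): q ∉ K.
From (d): p ∉ L.
(b) (exactly one): r ∈ K.
Suppose q ∉ L: no assignment then satisfies all the clues, so q ∈ L.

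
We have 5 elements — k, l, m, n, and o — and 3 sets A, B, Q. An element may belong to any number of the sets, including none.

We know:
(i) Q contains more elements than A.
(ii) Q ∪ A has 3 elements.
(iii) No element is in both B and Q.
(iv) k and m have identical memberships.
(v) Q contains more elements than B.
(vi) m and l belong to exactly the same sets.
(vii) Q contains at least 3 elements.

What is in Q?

Q = {k, l, m}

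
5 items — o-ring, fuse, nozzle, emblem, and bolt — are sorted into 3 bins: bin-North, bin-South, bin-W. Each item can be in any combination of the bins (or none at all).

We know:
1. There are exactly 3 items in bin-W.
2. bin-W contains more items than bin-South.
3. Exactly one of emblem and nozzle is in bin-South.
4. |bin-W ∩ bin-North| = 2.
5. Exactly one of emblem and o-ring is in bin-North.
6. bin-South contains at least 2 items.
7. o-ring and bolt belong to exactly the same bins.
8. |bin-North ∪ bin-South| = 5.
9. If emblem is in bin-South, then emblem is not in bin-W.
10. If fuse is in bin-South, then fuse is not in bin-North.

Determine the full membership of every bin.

bin-North = {bolt, nozzle, o-ring}; bin-South = {emblem, fuse}; bin-W = {bolt, fuse, o-ring}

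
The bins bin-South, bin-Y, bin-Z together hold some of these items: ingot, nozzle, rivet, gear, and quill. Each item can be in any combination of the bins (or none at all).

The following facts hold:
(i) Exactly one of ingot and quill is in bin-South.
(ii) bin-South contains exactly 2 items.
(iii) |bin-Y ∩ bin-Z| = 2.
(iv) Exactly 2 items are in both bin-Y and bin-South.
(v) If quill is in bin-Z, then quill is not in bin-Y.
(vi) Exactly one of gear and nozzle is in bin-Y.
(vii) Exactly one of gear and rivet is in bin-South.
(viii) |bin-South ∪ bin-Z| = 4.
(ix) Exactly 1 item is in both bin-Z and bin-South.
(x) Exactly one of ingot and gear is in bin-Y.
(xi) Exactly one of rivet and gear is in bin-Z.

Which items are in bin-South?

bin-South = {ingot, rivet}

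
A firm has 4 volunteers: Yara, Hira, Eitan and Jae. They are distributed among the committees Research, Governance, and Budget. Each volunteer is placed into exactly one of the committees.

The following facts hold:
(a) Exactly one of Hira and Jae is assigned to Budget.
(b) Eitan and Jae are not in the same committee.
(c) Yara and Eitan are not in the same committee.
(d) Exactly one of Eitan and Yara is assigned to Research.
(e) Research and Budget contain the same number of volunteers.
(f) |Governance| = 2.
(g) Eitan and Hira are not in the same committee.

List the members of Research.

Research = {Eitan}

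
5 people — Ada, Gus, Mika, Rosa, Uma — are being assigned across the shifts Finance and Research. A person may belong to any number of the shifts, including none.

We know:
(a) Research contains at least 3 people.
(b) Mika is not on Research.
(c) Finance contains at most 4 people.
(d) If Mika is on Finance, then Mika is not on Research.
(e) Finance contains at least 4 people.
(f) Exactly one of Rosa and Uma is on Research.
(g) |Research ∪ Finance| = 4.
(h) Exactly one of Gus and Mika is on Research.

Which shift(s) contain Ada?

Ada: Finance, Research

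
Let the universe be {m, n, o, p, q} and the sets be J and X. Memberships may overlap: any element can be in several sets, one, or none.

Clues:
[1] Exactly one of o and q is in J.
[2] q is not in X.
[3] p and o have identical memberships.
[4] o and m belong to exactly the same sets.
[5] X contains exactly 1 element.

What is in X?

X = {n}

From (2): q ∉ X.
Suppose m ∈ X: no assignment then satisfies all the clues, so m ∉ X.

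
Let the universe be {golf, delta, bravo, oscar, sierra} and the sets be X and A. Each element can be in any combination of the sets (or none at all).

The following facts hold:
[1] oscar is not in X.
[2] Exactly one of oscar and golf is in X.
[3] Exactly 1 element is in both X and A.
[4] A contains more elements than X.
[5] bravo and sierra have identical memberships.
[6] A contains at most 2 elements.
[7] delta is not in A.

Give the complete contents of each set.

X = {golf}; A = {golf, oscar}

From (1): oscar ∉ X.
From (7): delta ∉ A.
(2) (exactly one): golf ∈ X.
Suppose golf ∉ A: no assignment then satisfies all the clues, so golf ∈ A.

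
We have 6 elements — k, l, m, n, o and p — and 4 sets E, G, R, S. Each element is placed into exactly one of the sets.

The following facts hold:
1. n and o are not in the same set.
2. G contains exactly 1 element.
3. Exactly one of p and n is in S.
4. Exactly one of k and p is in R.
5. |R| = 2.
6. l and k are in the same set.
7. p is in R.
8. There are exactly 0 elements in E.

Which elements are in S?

S = {k, l, n}

From (7): p ∈ R.
(3) (exactly one): n ∈ S.
(4) (exactly one): k ∉ R.
(6): l matches k: l ∉ R.
(8): E already has 0, so the rest are out.
(1): o ∉ S.
Suppose k ∉ S: no assignment then satisfies all the clues, so k ∈ S.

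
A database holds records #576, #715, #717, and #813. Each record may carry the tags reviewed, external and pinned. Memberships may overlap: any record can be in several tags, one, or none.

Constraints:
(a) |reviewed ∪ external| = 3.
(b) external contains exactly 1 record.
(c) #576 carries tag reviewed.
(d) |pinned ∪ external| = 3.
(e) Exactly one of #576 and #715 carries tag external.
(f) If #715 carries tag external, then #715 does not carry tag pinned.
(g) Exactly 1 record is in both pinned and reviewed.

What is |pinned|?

2

From (c): #576 ∈ reviewed.
Suppose #717 ∈ external: no assignment then satisfies all the clues, so #717 ∉ external.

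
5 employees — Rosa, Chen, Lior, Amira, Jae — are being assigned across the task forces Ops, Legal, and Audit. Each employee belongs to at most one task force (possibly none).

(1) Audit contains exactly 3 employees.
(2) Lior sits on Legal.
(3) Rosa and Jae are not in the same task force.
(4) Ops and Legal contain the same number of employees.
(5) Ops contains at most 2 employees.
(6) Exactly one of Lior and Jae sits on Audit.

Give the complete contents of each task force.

Ops = {Rosa}; Legal = {Lior}; Audit = {Amira, Chen, Jae}

From (2): Lior ∈ Legal.
(6) (exactly one): Jae ∈ Audit.
(3): Rosa ∉ Audit.
(1): only 3 candidates remain for Audit, so all are in.
Suppose Rosa ∉ Ops: no assignment then satisfies all the clues, so Rosa ∈ Ops.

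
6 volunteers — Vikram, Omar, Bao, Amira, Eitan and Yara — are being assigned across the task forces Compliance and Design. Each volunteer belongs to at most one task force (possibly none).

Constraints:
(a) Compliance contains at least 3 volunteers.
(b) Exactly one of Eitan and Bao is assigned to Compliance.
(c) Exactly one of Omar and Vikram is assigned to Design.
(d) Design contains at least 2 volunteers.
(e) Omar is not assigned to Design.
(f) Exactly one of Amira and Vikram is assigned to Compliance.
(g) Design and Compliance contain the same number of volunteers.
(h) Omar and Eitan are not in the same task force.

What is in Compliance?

Compliance = {Amira, Bao, Omar}

From (e): Omar ∉ Design.
(c) (exactly one): Vikram ∈ Design.
(f) (exactly one): Amira ∈ Compliance.
Suppose Omar ∉ Compliance: no assignment then satisfies all the clues, so Omar ∈ Compliance.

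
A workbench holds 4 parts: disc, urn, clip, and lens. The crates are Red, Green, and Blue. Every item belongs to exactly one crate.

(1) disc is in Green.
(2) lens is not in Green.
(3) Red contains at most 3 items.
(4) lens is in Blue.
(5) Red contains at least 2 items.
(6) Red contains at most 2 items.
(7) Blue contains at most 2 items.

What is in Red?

From (1): disc ∈ Green.
From (2): lens ∉ Green.
From (4): lens ∈ Blue.
(5): only 2 candidates remain for Red, so all are in.

Red = {clip, urn}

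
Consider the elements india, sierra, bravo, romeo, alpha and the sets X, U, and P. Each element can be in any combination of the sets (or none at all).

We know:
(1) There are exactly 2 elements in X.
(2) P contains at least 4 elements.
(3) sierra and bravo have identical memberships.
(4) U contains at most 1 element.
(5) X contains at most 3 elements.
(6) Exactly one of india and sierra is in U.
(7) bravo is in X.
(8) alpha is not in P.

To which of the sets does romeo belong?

romeo: P

From (7): bravo ∈ X.
From (8): alpha ∉ P.
(2): only 4 candidates remain for P, so all are in.
(3): sierra matches bravo: sierra ∈ X.
(1): X already has 2, so the rest are out.
Suppose romeo ∈ U: no assignment then satisfies all the clues, so romeo ∉ U.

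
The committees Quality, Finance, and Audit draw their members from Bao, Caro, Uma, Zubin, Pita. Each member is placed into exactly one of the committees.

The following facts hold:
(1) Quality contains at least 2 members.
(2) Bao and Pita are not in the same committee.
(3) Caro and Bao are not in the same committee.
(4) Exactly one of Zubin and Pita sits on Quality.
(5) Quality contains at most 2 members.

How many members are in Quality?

2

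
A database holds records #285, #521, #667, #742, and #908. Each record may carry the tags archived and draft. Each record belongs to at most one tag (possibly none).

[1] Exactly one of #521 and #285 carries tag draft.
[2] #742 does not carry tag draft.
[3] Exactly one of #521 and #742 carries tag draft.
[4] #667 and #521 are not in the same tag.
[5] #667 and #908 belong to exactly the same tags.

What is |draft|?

1

From (2): #742 ∉ draft.
(3) (exactly one): #521 ∈ draft.
(4): #667 ∉ draft.
(5): #908 matches #667: #908 ∉ draft.
(1) (exactly one): #285 ∉ draft.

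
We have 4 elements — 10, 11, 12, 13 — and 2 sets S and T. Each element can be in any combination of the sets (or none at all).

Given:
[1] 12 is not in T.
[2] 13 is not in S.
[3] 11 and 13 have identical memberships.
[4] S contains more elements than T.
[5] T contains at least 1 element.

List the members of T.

T = {10}

From (1): 12 ∉ T.
From (2): 13 ∉ S.
(3): 11 matches 13: 11 ∉ S.
Suppose 10 ∉ T: no assignment then satisfies all the clues, so 10 ∈ T.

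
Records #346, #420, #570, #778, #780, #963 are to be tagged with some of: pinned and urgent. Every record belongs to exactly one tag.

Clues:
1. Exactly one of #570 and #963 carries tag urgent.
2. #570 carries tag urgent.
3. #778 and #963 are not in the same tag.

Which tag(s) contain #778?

From (2): #570 ∈ urgent.
(1) (exactly one): #963 ∉ urgent.
Only one tag left: #963 ∈ pinned.
(3): #778 ∉ pinned.
Only one tag left: #778 ∈ urgent.

#778: urgent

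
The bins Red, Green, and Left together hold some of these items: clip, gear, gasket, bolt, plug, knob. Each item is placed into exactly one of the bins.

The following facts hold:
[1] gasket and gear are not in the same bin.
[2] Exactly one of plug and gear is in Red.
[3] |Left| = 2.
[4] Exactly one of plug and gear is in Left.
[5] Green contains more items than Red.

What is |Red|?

1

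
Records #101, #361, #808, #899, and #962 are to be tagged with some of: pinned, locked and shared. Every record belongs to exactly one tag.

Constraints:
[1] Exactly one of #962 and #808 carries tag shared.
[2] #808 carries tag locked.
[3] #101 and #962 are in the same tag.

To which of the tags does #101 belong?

From (2): #808 ∈ locked.
(1) (exactly one): #962 ∈ shared.
(3): #101 matches #962: #101 ∉ pinned.
(3): #101 matches #962: #101 ∉ locked.
(3): #101 matches #962: #101 ∈ shared.

#101: shared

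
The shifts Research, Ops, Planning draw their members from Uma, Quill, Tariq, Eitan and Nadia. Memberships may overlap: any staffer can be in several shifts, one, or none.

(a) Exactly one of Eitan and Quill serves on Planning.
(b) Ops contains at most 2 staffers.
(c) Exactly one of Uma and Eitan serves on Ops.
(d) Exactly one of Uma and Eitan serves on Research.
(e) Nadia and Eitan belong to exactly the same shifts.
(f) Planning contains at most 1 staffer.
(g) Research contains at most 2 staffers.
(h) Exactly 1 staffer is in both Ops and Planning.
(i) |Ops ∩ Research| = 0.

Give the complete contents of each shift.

Research = {Eitan, Nadia}; Ops = {Quill, Uma}; Planning = {Quill}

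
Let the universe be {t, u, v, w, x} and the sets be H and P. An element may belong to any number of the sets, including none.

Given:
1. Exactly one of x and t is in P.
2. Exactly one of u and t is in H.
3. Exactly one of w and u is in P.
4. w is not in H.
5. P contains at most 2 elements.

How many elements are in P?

2

From (4): w ∉ H.
Suppose v ∈ P: no assignment then satisfies all the clues, so v ∉ P.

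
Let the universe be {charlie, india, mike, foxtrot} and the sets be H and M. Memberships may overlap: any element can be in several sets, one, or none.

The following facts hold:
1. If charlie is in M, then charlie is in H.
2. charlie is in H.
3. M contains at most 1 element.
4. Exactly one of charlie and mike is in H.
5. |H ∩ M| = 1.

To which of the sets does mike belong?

mike: none

From (2): charlie ∈ H.
(4) (exactly one): mike ∉ H.
Suppose mike ∈ M: no assignment then satisfies all the clues, so mike ∉ M.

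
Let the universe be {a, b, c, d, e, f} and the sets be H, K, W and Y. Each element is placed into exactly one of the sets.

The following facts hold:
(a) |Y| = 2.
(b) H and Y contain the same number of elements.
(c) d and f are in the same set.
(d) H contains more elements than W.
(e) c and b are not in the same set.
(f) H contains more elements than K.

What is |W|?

1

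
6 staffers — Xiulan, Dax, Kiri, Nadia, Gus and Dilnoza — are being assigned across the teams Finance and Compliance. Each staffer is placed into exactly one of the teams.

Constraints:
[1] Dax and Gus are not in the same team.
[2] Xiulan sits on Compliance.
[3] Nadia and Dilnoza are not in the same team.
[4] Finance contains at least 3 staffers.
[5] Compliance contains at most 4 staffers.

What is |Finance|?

3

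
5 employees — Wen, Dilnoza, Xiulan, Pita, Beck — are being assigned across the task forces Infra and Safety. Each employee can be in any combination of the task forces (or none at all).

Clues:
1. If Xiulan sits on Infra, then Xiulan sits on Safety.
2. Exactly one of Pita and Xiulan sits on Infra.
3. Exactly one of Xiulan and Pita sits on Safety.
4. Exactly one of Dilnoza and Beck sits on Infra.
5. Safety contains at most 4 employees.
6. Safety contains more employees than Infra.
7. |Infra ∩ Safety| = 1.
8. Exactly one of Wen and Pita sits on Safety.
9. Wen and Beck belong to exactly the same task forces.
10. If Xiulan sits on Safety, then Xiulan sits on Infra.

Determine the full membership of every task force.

Infra = {Dilnoza, Xiulan}; Safety = {Beck, Wen, Xiulan}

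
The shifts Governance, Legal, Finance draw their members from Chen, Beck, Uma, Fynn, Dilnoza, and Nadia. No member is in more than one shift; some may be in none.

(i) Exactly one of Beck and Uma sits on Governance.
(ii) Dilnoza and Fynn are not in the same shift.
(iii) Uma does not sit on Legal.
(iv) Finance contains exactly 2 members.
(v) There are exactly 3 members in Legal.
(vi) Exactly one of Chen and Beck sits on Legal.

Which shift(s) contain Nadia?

Nadia: Legal

From (iii): Uma ∉ Legal.
Suppose Nadia ∈ Governance: no assignment then satisfies all the clues, so Nadia ∉ Governance.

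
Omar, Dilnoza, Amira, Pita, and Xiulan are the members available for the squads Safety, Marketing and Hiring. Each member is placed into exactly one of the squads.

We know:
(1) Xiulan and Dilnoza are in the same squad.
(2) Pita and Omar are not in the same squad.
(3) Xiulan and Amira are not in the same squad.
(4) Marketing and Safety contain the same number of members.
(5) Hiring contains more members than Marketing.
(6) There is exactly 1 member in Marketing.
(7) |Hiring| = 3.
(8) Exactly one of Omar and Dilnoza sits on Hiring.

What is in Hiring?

Hiring = {Dilnoza, Pita, Xiulan}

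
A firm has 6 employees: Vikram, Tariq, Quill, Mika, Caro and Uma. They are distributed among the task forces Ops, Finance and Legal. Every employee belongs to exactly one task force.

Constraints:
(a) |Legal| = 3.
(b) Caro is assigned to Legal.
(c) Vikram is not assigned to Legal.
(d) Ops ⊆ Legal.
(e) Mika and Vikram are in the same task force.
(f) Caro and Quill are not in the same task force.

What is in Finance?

Finance = {Mika, Quill, Vikram}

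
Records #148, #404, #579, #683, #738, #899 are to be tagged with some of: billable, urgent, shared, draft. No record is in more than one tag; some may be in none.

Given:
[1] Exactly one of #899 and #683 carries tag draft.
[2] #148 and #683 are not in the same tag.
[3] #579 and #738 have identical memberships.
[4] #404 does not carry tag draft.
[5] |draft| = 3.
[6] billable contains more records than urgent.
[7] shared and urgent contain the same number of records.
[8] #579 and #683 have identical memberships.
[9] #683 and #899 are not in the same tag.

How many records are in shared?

0

From (4): #404 ∉ draft.
Suppose #148 ∈ urgent: no assignment then satisfies all the clues, so #148 ∉ urgent.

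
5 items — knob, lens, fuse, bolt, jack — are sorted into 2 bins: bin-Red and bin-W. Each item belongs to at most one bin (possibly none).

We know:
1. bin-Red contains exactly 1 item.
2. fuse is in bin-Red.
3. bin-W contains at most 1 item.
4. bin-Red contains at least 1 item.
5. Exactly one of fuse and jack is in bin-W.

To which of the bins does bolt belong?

From (2): fuse ∈ bin-Red.
(1): bin-Red already has 1, so the rest are out.
(5) (exactly one): jack ∈ bin-W.
(3): bin-W already has 1, so the rest are out.

bolt: none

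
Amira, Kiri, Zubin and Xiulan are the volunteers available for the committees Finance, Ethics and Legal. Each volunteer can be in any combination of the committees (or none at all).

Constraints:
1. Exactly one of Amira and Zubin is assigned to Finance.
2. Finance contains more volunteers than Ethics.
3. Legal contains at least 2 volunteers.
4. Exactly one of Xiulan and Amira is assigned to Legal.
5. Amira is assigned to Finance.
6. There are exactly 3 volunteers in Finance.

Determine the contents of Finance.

Finance = {Amira, Kiri, Xiulan}

From (5): Amira ∈ Finance.
(1) (exactly one): Zubin ∉ Finance.
(6): only 3 candidates remain for Finance, so all are in.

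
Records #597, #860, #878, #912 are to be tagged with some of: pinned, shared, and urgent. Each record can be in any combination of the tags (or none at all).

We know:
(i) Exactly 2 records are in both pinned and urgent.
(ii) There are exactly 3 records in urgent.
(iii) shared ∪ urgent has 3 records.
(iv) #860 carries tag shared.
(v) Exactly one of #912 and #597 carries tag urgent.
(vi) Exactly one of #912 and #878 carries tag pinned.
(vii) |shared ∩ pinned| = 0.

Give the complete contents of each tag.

pinned = {#597, #878}; shared = {#860}; urgent = {#597, #860, #878}

From (iv): #860 ∈ shared.
Suppose #597 ∉ pinned: no assignment then satisfies all the clues, so #597 ∈ pinned.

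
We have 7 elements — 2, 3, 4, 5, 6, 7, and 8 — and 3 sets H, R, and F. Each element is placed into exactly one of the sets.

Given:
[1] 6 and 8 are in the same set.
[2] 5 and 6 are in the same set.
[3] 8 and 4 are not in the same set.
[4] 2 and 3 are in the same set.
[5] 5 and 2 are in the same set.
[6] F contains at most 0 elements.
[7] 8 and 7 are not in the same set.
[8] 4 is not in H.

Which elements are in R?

R = {4, 7}

From (8): 4 ∉ H.
(6): F already has 0, so the rest are out.
Only one set left: 4 ∈ R.
(3): 8 ∉ R.
Only one set left: 8 ∈ H.
(1): 6 matches 8: 6 ∈ H.
(2): 5 matches 6: 5 ∈ H.
(5): 2 matches 5: 2 ∈ H.
(7): 7 ∉ H.
Only one set left: 7 ∈ R.
(4): 3 matches 2: 3 ∈ H.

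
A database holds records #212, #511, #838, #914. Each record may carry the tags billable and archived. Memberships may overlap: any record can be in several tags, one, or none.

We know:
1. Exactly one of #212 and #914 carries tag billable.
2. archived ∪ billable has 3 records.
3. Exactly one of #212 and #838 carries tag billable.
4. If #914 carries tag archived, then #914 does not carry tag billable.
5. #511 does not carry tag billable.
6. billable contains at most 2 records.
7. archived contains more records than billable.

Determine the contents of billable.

billable = {#212}

From (5): #511 ∉ billable.
Suppose #212 ∉ billable: no assignment then satisfies all the clues, so #212 ∈ billable.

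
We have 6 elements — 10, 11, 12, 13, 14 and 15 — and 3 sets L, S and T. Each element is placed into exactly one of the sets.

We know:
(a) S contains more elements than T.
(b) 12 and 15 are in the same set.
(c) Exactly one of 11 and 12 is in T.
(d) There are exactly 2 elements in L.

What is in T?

T = {11}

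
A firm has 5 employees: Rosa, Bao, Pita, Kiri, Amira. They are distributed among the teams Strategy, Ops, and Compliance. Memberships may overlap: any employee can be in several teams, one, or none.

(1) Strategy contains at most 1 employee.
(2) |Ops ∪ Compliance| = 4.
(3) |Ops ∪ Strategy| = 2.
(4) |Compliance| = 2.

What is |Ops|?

2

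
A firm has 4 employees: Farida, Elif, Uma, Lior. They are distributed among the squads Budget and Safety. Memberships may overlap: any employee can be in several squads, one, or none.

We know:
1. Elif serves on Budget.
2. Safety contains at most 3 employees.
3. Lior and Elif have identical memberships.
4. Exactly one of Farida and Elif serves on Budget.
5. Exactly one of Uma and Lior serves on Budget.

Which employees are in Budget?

Budget = {Elif, Lior}

From (1): Elif ∈ Budget.
(3): Lior matches Elif: Lior ∈ Budget.
(4) (exactly one): Farida ∉ Budget.
(5) (exactly one): Uma ∉ Budget.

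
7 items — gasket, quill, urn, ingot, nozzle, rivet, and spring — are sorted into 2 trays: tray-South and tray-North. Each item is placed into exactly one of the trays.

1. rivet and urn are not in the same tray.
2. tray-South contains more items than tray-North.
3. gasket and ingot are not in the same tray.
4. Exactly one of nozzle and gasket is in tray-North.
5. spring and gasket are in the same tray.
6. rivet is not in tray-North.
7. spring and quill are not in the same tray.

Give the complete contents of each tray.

tray-South = {ingot, nozzle, quill, rivet}; tray-North = {gasket, spring, urn}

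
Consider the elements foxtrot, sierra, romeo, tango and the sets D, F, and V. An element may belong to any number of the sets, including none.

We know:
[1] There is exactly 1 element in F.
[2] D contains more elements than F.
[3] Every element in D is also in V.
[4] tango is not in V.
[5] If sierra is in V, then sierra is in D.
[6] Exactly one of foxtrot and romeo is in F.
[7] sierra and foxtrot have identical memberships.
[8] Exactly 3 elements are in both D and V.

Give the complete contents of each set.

D = {foxtrot, romeo, sierra}; F = {romeo}; V = {foxtrot, romeo, sierra}

From (4): tango ∉ V.
(3) contrapositive: tango ∉ D.
Suppose foxtrot ∉ D: no assignment then satisfies all the clues, so foxtrot ∈ D.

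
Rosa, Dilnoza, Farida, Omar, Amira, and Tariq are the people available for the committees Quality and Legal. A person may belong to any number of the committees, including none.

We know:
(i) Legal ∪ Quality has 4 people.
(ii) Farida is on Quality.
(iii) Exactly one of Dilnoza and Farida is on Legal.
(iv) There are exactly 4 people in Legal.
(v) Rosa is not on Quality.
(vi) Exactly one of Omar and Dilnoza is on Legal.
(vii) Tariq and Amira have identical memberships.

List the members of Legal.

Legal = {Amira, Farida, Omar, Tariq}

From (ii): Farida ∈ Quality.
From (v): Rosa ∉ Quality.
Suppose Rosa ∈ Legal: no assignment then satisfies all the clues, so Rosa ∉ Legal.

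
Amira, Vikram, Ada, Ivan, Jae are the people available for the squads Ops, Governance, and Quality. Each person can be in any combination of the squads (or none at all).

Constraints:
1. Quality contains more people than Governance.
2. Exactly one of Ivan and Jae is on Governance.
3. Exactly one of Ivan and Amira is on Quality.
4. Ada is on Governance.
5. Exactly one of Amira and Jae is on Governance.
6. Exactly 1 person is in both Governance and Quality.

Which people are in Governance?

Governance = {Ada, Jae}

From (4): Ada ∈ Governance.
Suppose Amira ∈ Governance: no assignment then satisfies all the clues, so Amira ∉ Governance.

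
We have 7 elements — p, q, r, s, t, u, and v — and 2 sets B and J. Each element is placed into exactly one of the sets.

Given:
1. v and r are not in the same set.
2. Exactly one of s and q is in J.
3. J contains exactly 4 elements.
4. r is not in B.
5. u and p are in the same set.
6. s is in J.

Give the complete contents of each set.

B = {q, t, v}; J = {p, r, s, u}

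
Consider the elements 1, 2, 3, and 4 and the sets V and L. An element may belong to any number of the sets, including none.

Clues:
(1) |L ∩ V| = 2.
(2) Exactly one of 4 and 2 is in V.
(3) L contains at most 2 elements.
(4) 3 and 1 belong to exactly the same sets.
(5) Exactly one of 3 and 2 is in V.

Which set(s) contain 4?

4: V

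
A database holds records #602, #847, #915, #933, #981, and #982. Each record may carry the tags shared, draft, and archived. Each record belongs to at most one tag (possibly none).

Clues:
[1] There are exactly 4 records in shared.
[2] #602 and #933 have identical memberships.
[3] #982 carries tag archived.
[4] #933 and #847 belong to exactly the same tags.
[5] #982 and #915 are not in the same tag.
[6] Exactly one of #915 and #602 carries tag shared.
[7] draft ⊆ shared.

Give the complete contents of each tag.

shared = {#602, #847, #933, #981}; draft = {}; archived = {#982}

From (3): #982 ∈ archived.
(5): #915 ∉ archived.
Suppose #602 ∉ shared: no assignment then satisfies all the clues, so #602 ∈ shared.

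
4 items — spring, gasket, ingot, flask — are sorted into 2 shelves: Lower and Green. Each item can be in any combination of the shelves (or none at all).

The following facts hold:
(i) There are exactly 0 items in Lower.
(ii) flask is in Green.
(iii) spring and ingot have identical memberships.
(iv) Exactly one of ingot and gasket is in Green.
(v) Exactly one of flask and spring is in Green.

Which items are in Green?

Green = {flask, gasket}

From (ii): flask ∈ Green.
(i): Lower already has 0, so the rest are out.
(v) (exactly one): spring ∉ Green.
(iii): ingot matches spring: ingot ∉ Green.
(iv) (exactly one): gasket ∈ Green.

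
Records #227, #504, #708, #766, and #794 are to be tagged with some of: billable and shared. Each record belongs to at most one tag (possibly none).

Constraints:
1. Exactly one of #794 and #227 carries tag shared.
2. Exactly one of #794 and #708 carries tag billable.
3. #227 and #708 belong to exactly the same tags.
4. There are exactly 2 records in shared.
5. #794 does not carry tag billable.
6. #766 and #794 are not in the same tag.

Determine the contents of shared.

From (5): #794 ∉ billable.
(2) (exactly one): #708 ∈ billable.
(3): #227 matches #708: #227 ∈ billable.
(1) (exactly one): #794 ∈ shared.
(6): #766 ∉ shared.
(4): only 2 candidates remain for shared, so all are in.

shared = {#504, #794}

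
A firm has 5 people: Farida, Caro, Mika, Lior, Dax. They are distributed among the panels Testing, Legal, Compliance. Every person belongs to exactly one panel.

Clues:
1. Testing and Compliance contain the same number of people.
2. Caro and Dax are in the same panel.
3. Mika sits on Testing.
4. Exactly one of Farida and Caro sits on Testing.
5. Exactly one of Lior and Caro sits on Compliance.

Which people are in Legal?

Legal = {Lior}

From (3): Mika ∈ Testing.
Suppose Farida ∈ Legal: no assignment then satisfies all the clues, so Farida ∉ Legal.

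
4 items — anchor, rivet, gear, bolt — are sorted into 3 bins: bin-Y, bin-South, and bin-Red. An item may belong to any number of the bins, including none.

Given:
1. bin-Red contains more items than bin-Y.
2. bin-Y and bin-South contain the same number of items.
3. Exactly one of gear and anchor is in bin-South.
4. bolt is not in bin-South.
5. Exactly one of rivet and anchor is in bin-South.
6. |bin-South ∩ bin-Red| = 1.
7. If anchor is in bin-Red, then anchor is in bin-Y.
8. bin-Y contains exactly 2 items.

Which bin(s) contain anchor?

anchor: bin-Red, bin-Y

From (4): bolt ∉ bin-South.
Suppose anchor ∉ bin-Y: no assignment then satisfies all the clues, so anchor ∈ bin-Y.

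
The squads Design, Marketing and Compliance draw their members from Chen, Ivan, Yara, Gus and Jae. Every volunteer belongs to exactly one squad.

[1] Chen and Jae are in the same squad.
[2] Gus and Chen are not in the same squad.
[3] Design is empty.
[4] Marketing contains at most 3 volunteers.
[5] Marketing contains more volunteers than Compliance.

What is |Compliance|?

2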